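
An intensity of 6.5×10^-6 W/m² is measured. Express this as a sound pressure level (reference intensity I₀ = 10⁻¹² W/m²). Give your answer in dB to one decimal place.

68.1 dB

Dividing by I₀ shifts the exponent by 12: I/I₀ = 6.5×10^6.
L = 10·(0.8129 + 6) = 68.13 dB.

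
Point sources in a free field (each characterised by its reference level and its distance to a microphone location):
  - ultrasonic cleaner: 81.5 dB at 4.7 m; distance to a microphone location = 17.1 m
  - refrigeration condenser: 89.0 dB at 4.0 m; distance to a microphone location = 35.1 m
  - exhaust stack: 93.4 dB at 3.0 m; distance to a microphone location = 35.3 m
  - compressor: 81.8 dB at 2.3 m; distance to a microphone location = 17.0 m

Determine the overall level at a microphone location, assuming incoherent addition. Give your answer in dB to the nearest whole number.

76 dB

Propagate each source to the receiver with L = L_ref − 20·log₁₀(r/r_ref), then add intensities.
ultrasonic cleaner: 81.5 − 20·log₁₀(17.1/4.7) = 81.5 − 11.22 = 70.28 dB.
refrigeration condenser: 89.0 − 20·log₁₀(35.1/4.0) = 89.0 − 18.86 = 70.14 dB.
exhaust stack: 93.4 − 20·log₁₀(35.3/3.0) = 93.4 − 21.41 = 71.99 dB.
compressor: 81.8 − 20·log₁₀(17.0/2.3) = 81.8 − 17.37 = 64.43 dB.
Σ 10^(L/10) = 3.956e+07 → L_total = 10·log₁₀(3.956e+07) = 75.97 dB.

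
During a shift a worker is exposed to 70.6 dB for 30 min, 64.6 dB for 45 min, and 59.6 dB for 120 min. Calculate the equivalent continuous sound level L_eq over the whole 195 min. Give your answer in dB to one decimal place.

64.8 dB

Weight each interval's intensity by its duration and average over T = 195 min:
Σ tᵢ·10^(Lᵢ/10) = 30·10^(70.6/10) + 45·10^(64.6/10) + 120·10^(59.6/10) = 5.837e+08.
L_eq = 10·log₁₀(5.837e+08/195) = 64.76 dB.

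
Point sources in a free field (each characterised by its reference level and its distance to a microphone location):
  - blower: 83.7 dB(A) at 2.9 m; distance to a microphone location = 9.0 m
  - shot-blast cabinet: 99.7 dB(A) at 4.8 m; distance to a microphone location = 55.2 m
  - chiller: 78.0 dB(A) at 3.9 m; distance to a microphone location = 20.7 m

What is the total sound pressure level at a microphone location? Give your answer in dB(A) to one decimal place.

79.9 dB(A)

Apply inverse-square spreading to bring every level to the receiver, then sum 10^(L/10).
blower: 83.7 − 20·log₁₀(9.0/2.9) = 83.7 − 9.84 = 73.86 dB(A).
shot-blast cabinet: 99.7 − 20·log₁₀(55.2/4.8) = 99.7 − 21.21 = 78.49 dB(A).
chiller: 78.0 − 20·log₁₀(20.7/3.9) = 78.0 − 14.50 = 63.50 dB(A).
Σ 10^(L/10) = 9.715e+07 → L_total = 10·log₁₀(9.715e+07) = 79.87 dB(A).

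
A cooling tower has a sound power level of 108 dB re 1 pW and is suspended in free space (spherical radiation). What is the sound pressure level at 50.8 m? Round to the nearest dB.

63 dB

Free-field spherical radiation: L_p = L_w − 10·log₁₀(4π·r²), r = 50.8 m.
4π·r² = 3.243e+04 m², 10·log₁₀ of that is 45.109 dB.
L_p = 108 − 45.109 = 62.89 dB.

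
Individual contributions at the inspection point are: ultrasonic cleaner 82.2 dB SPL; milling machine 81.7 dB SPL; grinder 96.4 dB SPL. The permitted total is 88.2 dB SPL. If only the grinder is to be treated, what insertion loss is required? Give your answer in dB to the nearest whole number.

Everything except the grinder sums to 10^(82.2/10) + 10^(81.7/10) = 3.139e+08 in linear terms, 84.97 dB SPL.
The limit corresponds to 10^(88.2/10) = 6.607e+08; subtracting the fixed part leaves 3.468e+08 for the grinder, i.e. 85.40 dB SPL.
So the grinder must be reduced from 96.4 to 85.40 dB SPL: IL = 11.00 dB.

11 dB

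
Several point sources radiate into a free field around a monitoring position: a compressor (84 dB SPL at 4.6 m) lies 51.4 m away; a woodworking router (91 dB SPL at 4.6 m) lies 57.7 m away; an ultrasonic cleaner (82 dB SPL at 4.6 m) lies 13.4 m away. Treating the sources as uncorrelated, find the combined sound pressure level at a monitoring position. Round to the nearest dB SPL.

75 dB SPL

Propagate each source to the receiver with L = L_ref − 20·log₁₀(r/r_ref), then add intensities.
compressor: 84 − 20·log₁₀(51.4/4.6) = 84 − 20.96 = 63.04 dB SPL.
woodworking router: 91 − 20·log₁₀(57.7/4.6) = 91 − 21.97 = 69.03 dB SPL.
ultrasonic cleaner: 82 − 20·log₁₀(13.4/4.6) = 82 − 9.29 = 72.71 dB SPL.
Σ 10^(L/10) = 2.869e+07 → L_total = 10·log₁₀(2.869e+07) = 74.58 dB SPL.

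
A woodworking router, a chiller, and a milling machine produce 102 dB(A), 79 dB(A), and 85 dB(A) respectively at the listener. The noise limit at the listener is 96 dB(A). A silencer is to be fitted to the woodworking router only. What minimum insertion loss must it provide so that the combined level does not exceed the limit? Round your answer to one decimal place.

6.5 dB

The untreated sources together contribute 10^(79/10) + 10^(85/10) = 3.957e+08, i.e. 85.97 dB(A).
To meet 96 dB(A) overall, the treated woodworking router may contribute at most 10^(96/10) − 3.957e+08 = 3.585e+09, i.e. 95.55 dB(A).
So the woodworking router must be reduced from 102 to 95.55 dB(A): IL = 6.45 dB.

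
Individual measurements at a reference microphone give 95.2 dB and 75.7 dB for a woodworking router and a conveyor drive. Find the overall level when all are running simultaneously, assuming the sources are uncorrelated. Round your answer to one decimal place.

95.2 dB

Incoherent sources combine by intensity addition: L_total = 10·log₁₀(Σ 10^(L_i/10)).
Σ 10^(L/10) = 10^(95.2/10) + 10^(75.7/10) = 3.348e+09.
L_total = 10·log₁₀(3.348e+09) = 95.25 dB.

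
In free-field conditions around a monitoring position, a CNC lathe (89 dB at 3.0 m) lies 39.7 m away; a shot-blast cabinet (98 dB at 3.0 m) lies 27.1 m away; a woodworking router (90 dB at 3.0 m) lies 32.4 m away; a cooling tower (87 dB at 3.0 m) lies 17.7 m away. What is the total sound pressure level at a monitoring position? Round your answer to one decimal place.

Propagate each source to the receiver with L = L_ref − 20·log₁₀(r/r_ref), then add intensities.
CNC lathe: 89 − 20·log₁₀(39.7/3.0) = 89 − 22.43 = 66.57 dB.
shot-blast cabinet: 98 − 20·log₁₀(27.1/3.0) = 98 − 19.12 = 78.88 dB.
woodworking router: 90 − 20·log₁₀(32.4/3.0) = 90 − 20.67 = 69.33 dB.
cooling tower: 87 − 20·log₁₀(17.7/3.0) = 87 − 15.42 = 71.58 dB.
Σ 10^(L/10) = 1.048e+08 → L_total = 10·log₁₀(1.048e+08) = 80.20 dB.

80.2 dB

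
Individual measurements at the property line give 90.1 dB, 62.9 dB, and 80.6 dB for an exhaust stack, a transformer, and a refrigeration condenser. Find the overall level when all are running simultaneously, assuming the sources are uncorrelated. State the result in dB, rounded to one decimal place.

90.6 dB

For uncorrelated sources the intensities add, so convert each level to linear form, sum, and take 10·log₁₀ of the total.
Σ 10^(L/10) = 10^(90.1/10) + 10^(62.9/10) + 10^(80.6/10) = 1.140e+09.
L_total = 10·log₁₀(1.140e+09) = 90.57 dB.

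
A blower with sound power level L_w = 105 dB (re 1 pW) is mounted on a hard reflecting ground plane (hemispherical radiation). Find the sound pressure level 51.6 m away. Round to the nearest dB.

63 dB

Free-field hemispherical radiation: L_p = L_w − 10·log₁₀(2π·r²), r = 51.6 m.
2π·r² = 1.673e+04 m², 10·log₁₀ of that is 42.235 dB.
L_p = 105 − 42.235 = 62.77 dB.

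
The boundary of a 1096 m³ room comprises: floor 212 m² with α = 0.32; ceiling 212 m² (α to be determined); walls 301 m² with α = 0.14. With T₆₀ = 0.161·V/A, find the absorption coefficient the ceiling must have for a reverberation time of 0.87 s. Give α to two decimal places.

Required total absorption A = 0.161·1096/0.87 = 202.82 m².
Absorption from the other surfaces = 212·0.32 + 301·0.14 = 109.98 m², so the ceiling must supply 92.84 m² over 212 m².
α = 92.84/212 = 0.438.

0.44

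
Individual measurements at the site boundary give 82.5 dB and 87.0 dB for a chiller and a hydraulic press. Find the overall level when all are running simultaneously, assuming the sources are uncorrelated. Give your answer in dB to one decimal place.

88.3 dB

Incoherent sources combine by intensity addition: L_total = 10·log₁₀(Σ 10^(L_i/10)).
Σ 10^(L/10) = 10^(82.5/10) + 10^(87.0/10) = 6.790e+08.
L_total = 10·log₁₀(6.790e+08) = 88.32 dB.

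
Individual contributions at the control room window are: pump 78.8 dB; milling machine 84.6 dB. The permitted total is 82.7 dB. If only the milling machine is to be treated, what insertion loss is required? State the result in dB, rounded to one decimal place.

Fixed contribution from the other source: Σ 10^(L/10) = 10^(78.8/10) = 7.586e+07 (78.80 dB).
The limit corresponds to 10^(82.7/10) = 1.862e+08; subtracting the fixed part leaves 1.104e+08 for the milling machine, i.e. 80.43 dB.
So the milling machine must be reduced from 84.6 to 80.43 dB: IL = 4.17 dB.

4.2 dB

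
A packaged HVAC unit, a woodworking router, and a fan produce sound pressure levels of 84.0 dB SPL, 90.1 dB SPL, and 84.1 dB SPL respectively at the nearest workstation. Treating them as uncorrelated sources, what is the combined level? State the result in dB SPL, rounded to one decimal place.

91.9 dB SPL

Incoherent sources combine by intensity addition: L_total = 10·log₁₀(Σ 10^(L_i/10)).
Σ 10^(L/10) = 10^(84.0/10) + 10^(90.1/10) + 10^(84.1/10) = 1.532e+09.
L_total = 10·log₁₀(1.532e+09) = 91.85 dB SPL.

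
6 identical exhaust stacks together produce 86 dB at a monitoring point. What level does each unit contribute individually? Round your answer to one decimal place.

78.2 dB

6 equal contributions raise the level by 10·log₁₀ 6 = 7.782 dB, so each unit alone gives 86 − 7.782.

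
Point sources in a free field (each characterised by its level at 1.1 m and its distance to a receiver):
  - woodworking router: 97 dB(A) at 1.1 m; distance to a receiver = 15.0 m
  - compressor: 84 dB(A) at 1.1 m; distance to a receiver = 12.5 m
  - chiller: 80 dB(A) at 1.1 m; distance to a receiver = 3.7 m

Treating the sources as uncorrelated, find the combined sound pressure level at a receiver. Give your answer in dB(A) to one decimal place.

First find each source's level at the receiver (point-source: −20·log₁₀(r/r_ref)), then combine on an intensity basis.
woodworking router: 97 − 20·log₁₀(15.0/1.1) = 97 − 22.69 = 74.31 dB(A).
compressor: 84 − 20·log₁₀(12.5/1.1) = 84 − 21.11 = 62.89 dB(A).
chiller: 80 − 20·log₁₀(3.7/1.1) = 80 − 10.54 = 69.46 dB(A).
Σ 10^(L/10) = 3.774e+07 → L_total = 10·log₁₀(3.774e+07) = 75.77 dB(A).

75.8 dB(A)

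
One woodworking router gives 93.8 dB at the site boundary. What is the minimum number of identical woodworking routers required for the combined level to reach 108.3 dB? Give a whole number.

29

The shortfall is 108.3 − 93.8 = 14.5 dB, and N units add 10·log₁₀ N, so need 10·log₁₀ N ≥ 14.5.
N ≥ 10^(14.5/10) = 28.184, so N = 29.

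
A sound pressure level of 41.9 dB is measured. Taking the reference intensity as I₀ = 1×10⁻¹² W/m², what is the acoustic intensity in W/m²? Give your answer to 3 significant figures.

1.55e-08 W/m²

I = I₀·10^(L/10) = 10⁻¹² × 10^(41.9/10) = 10^(-7.810).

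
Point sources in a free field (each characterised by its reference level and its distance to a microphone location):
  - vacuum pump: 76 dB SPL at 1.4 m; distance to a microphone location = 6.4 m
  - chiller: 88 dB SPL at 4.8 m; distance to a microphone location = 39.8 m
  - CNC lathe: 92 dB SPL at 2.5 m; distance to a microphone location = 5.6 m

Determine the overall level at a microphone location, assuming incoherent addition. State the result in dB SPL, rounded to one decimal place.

First find each source's level at the receiver (point-source: −20·log₁₀(r/r_ref)), then combine on an intensity basis.
vacuum pump: 76 − 20·log₁₀(6.4/1.4) = 76 − 13.20 = 62.80 dB SPL.
chiller: 88 − 20·log₁₀(39.8/4.8) = 88 − 18.37 = 69.63 dB SPL.
CNC lathe: 92 − 20·log₁₀(5.6/2.5) = 92 − 7.00 = 85.00 dB SPL.
Σ 10^(L/10) = 3.269e+08 → L_total = 10·log₁₀(3.269e+08) = 85.14 dB SPL.

85.1 dB SPL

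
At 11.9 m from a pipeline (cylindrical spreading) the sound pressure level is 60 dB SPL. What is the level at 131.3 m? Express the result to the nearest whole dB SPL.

50 dB SPL

Line-source attenuation: ΔL = 10·log₁₀(r₂/r₁) = 10·log₁₀(131.3/11.9) = 10.427 dB.
L₂ = 60 − 10·log₁₀(131.3/11.9) = 60 − 10.427 = 49.57 dB SPL.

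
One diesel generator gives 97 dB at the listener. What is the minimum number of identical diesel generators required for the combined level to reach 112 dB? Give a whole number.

Need L₁ + 10·log₁₀ N ≥ 112, i.e. log₁₀ N ≥ 1.50.
N ≥ 10^(15.0/10) = 31.623, so N = 32.

32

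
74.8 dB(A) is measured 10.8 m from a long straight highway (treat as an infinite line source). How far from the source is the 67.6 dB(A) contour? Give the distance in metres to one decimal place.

For a line source L₁ − L₂ = 10·log₁₀(r₂/r₁), so r₂ = r₁·10^((L₁−L₂)/10).
r₂ = 10.8·10^((74.8−67.6)/10) = 10.8·10^(7.2/10) = 56.68 m.

56.7 m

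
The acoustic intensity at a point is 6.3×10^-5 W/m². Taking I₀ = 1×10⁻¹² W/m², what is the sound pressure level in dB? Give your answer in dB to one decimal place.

78.0 dB

L = 10·log₁₀(I/I₀) = 10·log₁₀(6.3×10^-5/10⁻¹²) = 10·log₁₀(6.3×10^7).
L = 10·(0.7993 + 7) = 77.99 dB.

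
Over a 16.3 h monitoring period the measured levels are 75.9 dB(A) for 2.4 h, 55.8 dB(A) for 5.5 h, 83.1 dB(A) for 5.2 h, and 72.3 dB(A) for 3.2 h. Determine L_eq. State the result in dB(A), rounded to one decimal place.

L_eq = 10·log₁₀[(1/T)·Σ tᵢ·10^(Lᵢ/10)] with T = 16.3 h.
Σ tᵢ·10^(Lᵢ/10) = 2.4·10^(75.9/10) + 5.5·10^(55.8/10) + 5.2·10^(83.1/10) + 3.2·10^(72.3/10) = 1.212e+09.
L_eq = 10·log₁₀(1.212e+09/16.3) = 78.71 dB(A).

78.7 dB(A)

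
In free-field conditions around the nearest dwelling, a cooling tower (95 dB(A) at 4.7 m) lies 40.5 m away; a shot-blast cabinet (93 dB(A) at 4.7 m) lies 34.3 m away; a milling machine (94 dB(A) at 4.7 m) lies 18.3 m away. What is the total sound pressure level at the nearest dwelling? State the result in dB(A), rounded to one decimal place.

83.9 dB(A)

Propagate each source to the receiver with L = L_ref − 20·log₁₀(r/r_ref), then add intensities.
cooling tower: 95 − 20·log₁₀(40.5/4.7) = 95 − 18.71 = 76.29 dB(A).
shot-blast cabinet: 93 − 20·log₁₀(34.3/4.7) = 93 − 17.26 = 75.74 dB(A).
milling machine: 94 − 20·log₁₀(18.3/4.7) = 94 − 11.81 = 82.19 dB(A).
Σ 10^(L/10) = 2.457e+08 → L_total = 10·log₁₀(2.457e+08) = 83.90 dB(A).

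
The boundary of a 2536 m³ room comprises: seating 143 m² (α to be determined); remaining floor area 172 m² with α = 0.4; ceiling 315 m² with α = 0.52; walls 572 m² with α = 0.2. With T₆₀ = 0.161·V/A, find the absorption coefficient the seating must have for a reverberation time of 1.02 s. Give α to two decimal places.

0.37

From T₆₀ = 0.161·V/A, the target T₆₀ = 1.02 s needs A = 0.161·2536/1.02 = 400.29 m².
Absorption from the other surfaces = 172·0.4 + 315·0.52 + 572·0.2 = 347.00 m², so the seating must supply 53.29 m² over 143 m².
α = 53.29/143 = 0.373.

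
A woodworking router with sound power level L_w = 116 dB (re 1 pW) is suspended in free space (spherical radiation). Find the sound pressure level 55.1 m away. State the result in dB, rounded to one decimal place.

Free-field spherical radiation: L_p = L_w − 10·log₁₀(4π·r²), r = 55.1 m.
4π·r² = 3.815e+04 m², 10·log₁₀ of that is 45.815 dB.
L_p = 116 − 45.815 = 70.18 dB.

70.2 dB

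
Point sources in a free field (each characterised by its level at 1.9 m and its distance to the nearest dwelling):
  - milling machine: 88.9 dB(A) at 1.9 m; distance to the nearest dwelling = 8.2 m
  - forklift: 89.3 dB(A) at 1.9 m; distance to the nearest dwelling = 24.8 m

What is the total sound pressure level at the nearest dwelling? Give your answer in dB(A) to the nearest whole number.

77 dB(A)

Propagate each source to the receiver with L = L_ref − 20·log₁₀(r/r_ref), then add intensities.
milling machine: 88.9 − 20·log₁₀(8.2/1.9) = 88.9 − 12.70 = 76.20 dB(A).
forklift: 89.3 − 20·log₁₀(24.8/1.9) = 89.3 − 22.31 = 66.99 dB(A).
Σ 10^(L/10) = 4.667e+07 → L_total = 10·log₁₀(4.667e+07) = 76.69 dB(A).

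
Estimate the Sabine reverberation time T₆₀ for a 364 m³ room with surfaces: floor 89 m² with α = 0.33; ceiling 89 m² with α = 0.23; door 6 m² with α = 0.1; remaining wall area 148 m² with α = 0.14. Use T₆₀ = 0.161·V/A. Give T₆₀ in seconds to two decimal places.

A = Σ Sᵢαᵢ = 89·0.33 + 89·0.23 + 6·0.1 + 148·0.14 = 71.16 m².
T₆₀ = 0.161·V/A = 0.161·364/71.16 = 0.824 s.

0.82 s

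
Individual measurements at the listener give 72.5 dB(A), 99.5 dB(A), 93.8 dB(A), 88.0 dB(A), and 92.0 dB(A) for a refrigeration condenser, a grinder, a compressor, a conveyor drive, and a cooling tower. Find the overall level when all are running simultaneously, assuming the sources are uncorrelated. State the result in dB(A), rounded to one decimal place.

101.3 dB(A)

For uncorrelated sources the intensities add, so convert each level to linear form, sum, and take 10·log₁₀ of the total.
Σ 10^(L/10) = 10^(72.5/10) + 10^(99.5/10) + 10^(93.8/10) + 10^(88.0/10) + 10^(92.0/10) = 1.354e+10.
L_total = 10·log₁₀(1.354e+10) = 101.32 dB(A).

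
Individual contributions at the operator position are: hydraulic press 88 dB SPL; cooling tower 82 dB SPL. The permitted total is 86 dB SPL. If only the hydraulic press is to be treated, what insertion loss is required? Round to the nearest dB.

4 dB

Everything except the hydraulic press sums to 10^(82/10) = 1.585e+08 in linear terms, 82.00 dB SPL.
To meet 86 dB SPL overall, the treated hydraulic press may contribute at most 10^(86/10) − 1.585e+08 = 2.396e+08, i.e. 83.80 dB SPL.
So the hydraulic press must be reduced from 88 to 83.80 dB SPL: IL = 4.20 dB.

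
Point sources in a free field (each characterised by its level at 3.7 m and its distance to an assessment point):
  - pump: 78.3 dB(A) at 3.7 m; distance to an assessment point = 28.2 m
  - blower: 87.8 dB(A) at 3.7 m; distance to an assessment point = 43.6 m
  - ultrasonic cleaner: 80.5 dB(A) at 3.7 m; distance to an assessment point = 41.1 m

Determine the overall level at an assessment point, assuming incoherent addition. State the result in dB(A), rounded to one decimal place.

Apply inverse-square spreading to bring every level to the receiver, then sum 10^(L/10).
pump: 78.3 − 20·log₁₀(28.2/3.7) = 78.3 − 17.64 = 60.66 dB(A).
blower: 87.8 − 20·log₁₀(43.6/3.7) = 87.8 − 21.43 = 66.37 dB(A).
ultrasonic cleaner: 80.5 − 20·log₁₀(41.1/3.7) = 80.5 − 20.91 = 59.59 dB(A).
Σ 10^(L/10) = 6.413e+06 → L_total = 10·log₁₀(6.413e+06) = 68.07 dB(A).

68.1 dB(A)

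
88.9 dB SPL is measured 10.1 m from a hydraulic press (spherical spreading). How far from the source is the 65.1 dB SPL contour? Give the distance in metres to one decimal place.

Point-source spreading drops the level by 20·log₁₀(r₂/r₁); inverting, r₂/r₁ = 10^(ΔL/20).
r₂ = 10.1·10^((88.9−65.1)/20) = 10.1·10^(23.8/20) = 156.43 m.

156.4 m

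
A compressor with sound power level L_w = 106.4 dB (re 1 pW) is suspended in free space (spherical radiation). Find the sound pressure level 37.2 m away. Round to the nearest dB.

Free-field spherical radiation: L_p = L_w − 10·log₁₀(4π·r²), r = 37.2 m.
4π·r² = 1.739e+04 m², 10·log₁₀ of that is 42.403 dB.
L_p = 106.4 − 42.403 = 64.00 dB.

64 dB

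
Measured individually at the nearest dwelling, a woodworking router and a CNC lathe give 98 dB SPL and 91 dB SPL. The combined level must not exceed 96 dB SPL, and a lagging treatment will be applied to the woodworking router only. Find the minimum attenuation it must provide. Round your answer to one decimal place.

The untreated sources together contribute 10^(91/10) = 1.259e+09, i.e. 91.00 dB SPL.
The limit corresponds to 10^(96/10) = 3.981e+09; subtracting the fixed part leaves 2.722e+09 for the woodworking router, i.e. 94.35 dB SPL.
Required insertion loss = 98 − 94.35 = 3.65 dB.

3.7 dB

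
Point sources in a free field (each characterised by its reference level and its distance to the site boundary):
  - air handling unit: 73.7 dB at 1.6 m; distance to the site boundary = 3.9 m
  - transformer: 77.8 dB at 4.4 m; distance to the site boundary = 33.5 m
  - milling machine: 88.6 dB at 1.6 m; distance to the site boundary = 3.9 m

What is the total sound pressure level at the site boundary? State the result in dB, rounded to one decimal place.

First find each source's level at the receiver (point-source: −20·log₁₀(r/r_ref)), then combine on an intensity basis.
air handling unit: 73.7 − 20·log₁₀(3.9/1.6) = 73.7 − 7.74 = 65.96 dB.
transformer: 77.8 − 20·log₁₀(33.5/4.4) = 77.8 − 17.63 = 60.17 dB.
milling machine: 88.6 − 20·log₁₀(3.9/1.6) = 88.6 − 7.74 = 80.86 dB.
Σ 10^(L/10) = 1.269e+08 → L_total = 10·log₁₀(1.269e+08) = 81.04 dB.

81.0 dB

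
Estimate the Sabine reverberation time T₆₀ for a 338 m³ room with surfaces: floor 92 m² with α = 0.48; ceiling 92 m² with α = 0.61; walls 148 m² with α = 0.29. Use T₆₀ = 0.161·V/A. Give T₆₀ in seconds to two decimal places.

Total absorption A = 92·0.48 + 92·0.61 + 148·0.29 = 143.20 m² sabins.
T₆₀ = 0.161·V/A = 0.161·338/143.20 = 0.380 s.

0.38 s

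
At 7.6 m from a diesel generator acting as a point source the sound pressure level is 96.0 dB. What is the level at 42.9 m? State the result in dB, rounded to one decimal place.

81.0 dB

Spherical spreading from a point source gives a 20·log₁₀(r₂/r₁) drop.
L₂ = 96.0 − 20·log₁₀(42.9/7.6) = 96.0 − 15.033 = 80.97 dB.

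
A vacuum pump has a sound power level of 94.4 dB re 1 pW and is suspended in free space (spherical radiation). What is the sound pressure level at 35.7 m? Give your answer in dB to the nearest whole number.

Free-field spherical radiation: L_p = L_w − 10·log₁₀(4π·r²), r = 35.7 m.
4π·r² = 1.602e+04 m², 10·log₁₀ of that is 42.045 dB.
L_p = 94.4 − 42.045 = 52.35 dB.

52 dB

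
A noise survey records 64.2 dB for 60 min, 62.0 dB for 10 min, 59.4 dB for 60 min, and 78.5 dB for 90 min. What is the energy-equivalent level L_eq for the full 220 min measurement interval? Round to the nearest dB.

L_eq = 10·log₁₀[(1/T)·Σ tᵢ·10^(Lᵢ/10)] with T = 220 min.
Σ tᵢ·10^(Lᵢ/10) = 60·10^(64.2/10) + 10·10^(62.0/10) + 60·10^(59.4/10) + 90·10^(78.5/10) = 6.597e+09.
L_eq = 10·log₁₀(6.597e+09/220) = 74.77 dB.

75 dB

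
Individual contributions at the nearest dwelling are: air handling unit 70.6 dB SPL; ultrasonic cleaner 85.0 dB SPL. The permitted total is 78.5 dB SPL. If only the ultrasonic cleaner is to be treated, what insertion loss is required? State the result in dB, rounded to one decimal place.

The untreated sources together contribute 10^(70.6/10) = 1.148e+07, i.e. 70.60 dB SPL.
The limit corresponds to 10^(78.5/10) = 7.079e+07; subtracting the fixed part leaves 5.931e+07 for the ultrasonic cleaner, i.e. 77.73 dB SPL.
So the ultrasonic cleaner must be reduced from 85.0 to 77.73 dB SPL: IL = 7.27 dB.

7.3 dB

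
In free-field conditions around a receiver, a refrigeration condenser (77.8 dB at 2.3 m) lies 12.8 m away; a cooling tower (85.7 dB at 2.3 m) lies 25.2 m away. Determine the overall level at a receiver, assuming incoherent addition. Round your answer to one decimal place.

First find each source's level at the receiver (point-source: −20·log₁₀(r/r_ref)), then combine on an intensity basis.
refrigeration condenser: 77.8 − 20·log₁₀(12.8/2.3) = 77.8 − 14.91 = 62.89 dB.
cooling tower: 85.7 − 20·log₁₀(25.2/2.3) = 85.7 − 20.79 = 64.91 dB.
Σ 10^(L/10) = 5.040e+06 → L_total = 10·log₁₀(5.040e+06) = 67.02 dB.

67.0 dB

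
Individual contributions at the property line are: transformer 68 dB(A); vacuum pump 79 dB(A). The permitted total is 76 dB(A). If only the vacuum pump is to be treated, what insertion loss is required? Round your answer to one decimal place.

Fixed contribution from the other source: Σ 10^(L/10) = 10^(68/10) = 6.310e+06 (68.00 dB(A)).
The limit corresponds to 10^(76/10) = 3.981e+07; subtracting the fixed part leaves 3.350e+07 for the vacuum pump, i.e. 75.25 dB(A).
Required insertion loss = 79 − 75.25 = 3.75 dB.

3.7 dB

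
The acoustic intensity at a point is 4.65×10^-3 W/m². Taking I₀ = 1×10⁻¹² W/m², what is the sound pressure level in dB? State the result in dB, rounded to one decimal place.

96.7 dB

I/I₀ = 4.65×10^-3/10⁻¹² = 4.65×10^9, and L = 10·log₁₀(I/I₀).
L = 10·(0.6675 + 9) = 96.67 dB.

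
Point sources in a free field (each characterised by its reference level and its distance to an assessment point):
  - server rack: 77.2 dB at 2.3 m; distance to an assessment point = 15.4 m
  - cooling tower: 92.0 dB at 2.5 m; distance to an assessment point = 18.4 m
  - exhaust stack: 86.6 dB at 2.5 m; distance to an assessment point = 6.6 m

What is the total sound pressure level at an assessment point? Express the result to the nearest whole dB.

80 dB

Apply inverse-square spreading to bring every level to the receiver, then sum 10^(L/10).
server rack: 77.2 − 20·log₁₀(15.4/2.3) = 77.2 − 16.52 = 60.68 dB.
cooling tower: 92.0 − 20·log₁₀(18.4/2.5) = 92.0 − 17.34 = 74.66 dB.
exhaust stack: 86.6 − 20·log₁₀(6.6/2.5) = 86.6 − 8.43 = 78.17 dB.
Σ 10^(L/10) = 9.601e+07 → L_total = 10·log₁₀(9.601e+07) = 79.82 dB.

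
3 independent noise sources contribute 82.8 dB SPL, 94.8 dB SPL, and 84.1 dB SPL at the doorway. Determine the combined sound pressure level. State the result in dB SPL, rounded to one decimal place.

Incoherent sources combine by intensity addition: L_total = 10·log₁₀(Σ 10^(L_i/10)).
Σ 10^(L/10) = 10^(82.8/10) + 10^(94.8/10) + 10^(84.1/10) = 3.468e+09.
L_total = 10·log₁₀(3.468e+09) = 95.40 dB SPL.

95.4 dB SPL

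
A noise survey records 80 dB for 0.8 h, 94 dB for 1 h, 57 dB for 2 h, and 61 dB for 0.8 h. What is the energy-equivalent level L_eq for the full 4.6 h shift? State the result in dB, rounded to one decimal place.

87.5 dB

The energy average is taken in the linear domain: L_eq = 10·log₁₀[(Σ tᵢ·10^(Lᵢ/10))/T], T = 4.6 h.
Σ tᵢ·10^(Lᵢ/10) = 0.8·10^(80/10) + 1·10^(94/10) + 2·10^(57/10) + 0.8·10^(61/10) = 2.594e+09.
L_eq = 10·log₁₀(2.594e+09/4.6) = 87.51 dB.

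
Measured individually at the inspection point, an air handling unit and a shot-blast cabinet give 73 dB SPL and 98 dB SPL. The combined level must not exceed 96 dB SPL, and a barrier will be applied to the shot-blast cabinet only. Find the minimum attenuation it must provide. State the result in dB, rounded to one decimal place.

The untreated sources together contribute 10^(73/10) = 1.995e+07, i.e. 73.00 dB SPL.
To meet 96 dB SPL overall, the treated shot-blast cabinet may contribute at most 10^(96/10) − 1.995e+07 = 3.961e+09, i.e. 95.98 dB SPL.
So the shot-blast cabinet must be reduced from 98 to 95.98 dB SPL: IL = 2.02 dB.

2.0 dB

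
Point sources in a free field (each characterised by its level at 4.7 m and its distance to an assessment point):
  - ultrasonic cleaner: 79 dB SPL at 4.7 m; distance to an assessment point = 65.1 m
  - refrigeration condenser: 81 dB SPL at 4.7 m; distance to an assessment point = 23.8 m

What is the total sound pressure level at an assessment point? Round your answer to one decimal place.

Propagate each source to the receiver with L = L_ref − 20·log₁₀(r/r_ref), then add intensities.
ultrasonic cleaner: 79 − 20·log₁₀(65.1/4.7) = 79 − 22.83 = 56.17 dB SPL.
refrigeration condenser: 81 − 20·log₁₀(23.8/4.7) = 81 − 14.09 = 66.91 dB SPL.
Σ 10^(L/10) = 5.324e+06 → L_total = 10·log₁₀(5.324e+06) = 67.26 dB SPL.

67.3 dB SPL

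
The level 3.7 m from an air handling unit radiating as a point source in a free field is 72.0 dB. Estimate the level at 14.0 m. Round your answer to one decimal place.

60.4 dB

Point-source attenuation: ΔL = 20·log₁₀(r₂/r₁) = 20·log₁₀(14.0/3.7) = 11.559 dB.
L₂ = 72.0 − 20·log₁₀(14.0/3.7) = 72.0 − 11.559 = 60.44 dB.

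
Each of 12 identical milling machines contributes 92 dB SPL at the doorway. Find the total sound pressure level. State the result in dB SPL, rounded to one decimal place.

L_total = L₁ + 10·log₁₀ N for N identical incoherent sources.
L_total = 92 + 10·log₁₀(12) = 92 + 10.792 = 102.79 dB SPL.

102.8 dB SPL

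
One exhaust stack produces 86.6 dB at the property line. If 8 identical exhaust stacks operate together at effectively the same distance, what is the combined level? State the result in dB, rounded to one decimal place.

With 8 equal, uncorrelated contributions the intensity is 8× that of one unit, giving a rise of 10·log₁₀ 8.
L_total = 86.6 + 10·log₁₀(8) = 86.6 + 9.031 = 95.63 dB.

95.6 dB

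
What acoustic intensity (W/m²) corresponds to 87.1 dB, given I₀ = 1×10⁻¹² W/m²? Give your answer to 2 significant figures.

0.00051 W/m²

I = I₀·10^(L/10) = 10⁻¹² × 10^(87.1/10) = 10^(-3.290).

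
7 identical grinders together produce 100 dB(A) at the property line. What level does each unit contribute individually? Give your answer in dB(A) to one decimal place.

7 equal contributions raise the level by 10·log₁₀ 7 = 8.451 dB, so each unit alone gives 100 − 8.451.

91.5 dB(A)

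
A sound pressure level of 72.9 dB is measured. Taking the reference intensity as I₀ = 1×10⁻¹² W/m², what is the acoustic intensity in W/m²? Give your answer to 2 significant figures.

I/I₀ = 10^(72.9/10) = 1.95e+07, so I = 1.95e+07 × 10⁻¹² W/m².

1.9e-05 W/m²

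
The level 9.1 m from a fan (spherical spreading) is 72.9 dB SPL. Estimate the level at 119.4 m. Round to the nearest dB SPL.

51 dB SPL

Spherical spreading from a point source gives a 20·log₁₀(r₂/r₁) drop.
L₂ = 72.9 − 20·log₁₀(119.4/9.1) = 72.9 − 22.359 = 50.54 dB SPL.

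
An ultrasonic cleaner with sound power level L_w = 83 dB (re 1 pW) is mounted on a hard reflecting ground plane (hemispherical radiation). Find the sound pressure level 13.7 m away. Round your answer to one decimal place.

52.3 dB

The power spreads over a hemisphere of area 2π·r², so L_p = L_w − 10·log₁₀(2π·r²).
2π·r² = 1179 m², 10·log₁₀ of that is 30.716 dB.
L_p = 83 − 30.716 = 52.28 dB.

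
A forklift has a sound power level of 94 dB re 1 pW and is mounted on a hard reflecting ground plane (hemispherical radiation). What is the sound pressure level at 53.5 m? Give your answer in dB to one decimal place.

51.5 dB

Free-field hemispherical radiation: L_p = L_w − 10·log₁₀(2π·r²), r = 53.5 m.
2π·r² = 1.798e+04 m², 10·log₁₀ of that is 42.549 dB.
L_p = 94 − 42.549 = 51.45 dB.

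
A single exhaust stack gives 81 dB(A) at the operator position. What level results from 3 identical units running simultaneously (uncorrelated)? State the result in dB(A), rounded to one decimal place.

With 3 equal, uncorrelated contributions the intensity is 3× that of one unit, giving a rise of 10·log₁₀ 3.
L_total = 81 + 10·log₁₀(3) = 81 + 4.771 = 85.77 dB(A).

85.8 dB(A)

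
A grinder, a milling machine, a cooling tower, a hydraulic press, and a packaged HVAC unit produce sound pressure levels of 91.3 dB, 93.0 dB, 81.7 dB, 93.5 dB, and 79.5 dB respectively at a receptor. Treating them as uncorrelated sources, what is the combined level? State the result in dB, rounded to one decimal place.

97.6 dB

Incoherent sources combine by intensity addition: L_total = 10·log₁₀(Σ 10^(L_i/10)).
Σ 10^(L/10) = 10^(91.3/10) + 10^(93.0/10) + 10^(81.7/10) + 10^(93.5/10) + 10^(79.5/10) = 5.820e+09.
L_total = 10·log₁₀(5.820e+09) = 97.65 dB.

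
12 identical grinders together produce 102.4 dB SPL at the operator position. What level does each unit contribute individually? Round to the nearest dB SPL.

92 dB SPL

Dividing the total intensity by 12 lowers the level by 10·log₁₀ 12 = 10.792 dB: L₁ = 102.4 − 10.792.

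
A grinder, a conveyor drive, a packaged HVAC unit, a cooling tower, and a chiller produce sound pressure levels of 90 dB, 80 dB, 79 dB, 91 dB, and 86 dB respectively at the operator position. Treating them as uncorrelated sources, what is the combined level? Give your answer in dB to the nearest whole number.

95 dB

Incoherent sources combine by intensity addition: L_total = 10·log₁₀(Σ 10^(L_i/10)).
Σ 10^(L/10) = 10^(90/10) + 10^(80/10) + 10^(79/10) + 10^(91/10) + 10^(86/10) = 2.836e+09.
L_total = 10·log₁₀(2.836e+09) = 94.53 dB.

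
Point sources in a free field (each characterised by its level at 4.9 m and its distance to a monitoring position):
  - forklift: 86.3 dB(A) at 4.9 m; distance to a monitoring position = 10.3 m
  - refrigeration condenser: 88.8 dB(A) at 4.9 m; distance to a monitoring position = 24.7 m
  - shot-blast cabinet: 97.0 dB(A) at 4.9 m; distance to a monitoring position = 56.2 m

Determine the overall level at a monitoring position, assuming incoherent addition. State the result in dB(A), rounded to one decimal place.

82.2 dB(A)

Propagate each source to the receiver with L = L_ref − 20·log₁₀(r/r_ref), then add intensities.
forklift: 86.3 − 20·log₁₀(10.3/4.9) = 86.3 − 6.45 = 79.85 dB(A).
refrigeration condenser: 88.8 − 20·log₁₀(24.7/4.9) = 88.8 − 14.05 = 74.75 dB(A).
shot-blast cabinet: 97.0 − 20·log₁₀(56.2/4.9) = 97.0 − 21.19 = 75.81 dB(A).
Σ 10^(L/10) = 1.645e+08 → L_total = 10·log₁₀(1.645e+08) = 82.16 dB(A).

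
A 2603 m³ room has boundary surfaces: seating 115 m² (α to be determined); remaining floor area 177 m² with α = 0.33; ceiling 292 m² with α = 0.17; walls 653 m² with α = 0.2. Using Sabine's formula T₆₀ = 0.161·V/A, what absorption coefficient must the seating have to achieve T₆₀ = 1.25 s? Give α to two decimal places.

A = 0.161·V/T₆₀ = 0.161·2603/1.25 = 335.27 m² sabins.
Absorption from the other surfaces = 177·0.33 + 292·0.17 + 653·0.2 = 238.65 m², so the seating must supply 96.62 m² over 115 m².
α = 96.62/115 = 0.840.

0.84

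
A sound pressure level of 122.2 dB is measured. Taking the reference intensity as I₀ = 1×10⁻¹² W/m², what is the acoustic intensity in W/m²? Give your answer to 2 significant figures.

I/I₀ = 10^(122.2/10) = 1.66e+12, so I = 1.66e+12 × 10⁻¹² W/m².

1.7 W/m²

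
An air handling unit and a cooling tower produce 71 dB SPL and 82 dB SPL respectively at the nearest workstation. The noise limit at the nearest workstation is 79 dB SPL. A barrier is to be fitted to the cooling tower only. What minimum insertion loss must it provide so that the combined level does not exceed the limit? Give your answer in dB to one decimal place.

3.7 dB

The untreated sources together contribute 10^(71/10) = 1.259e+07, i.e. 71.00 dB SPL.
To meet 79 dB SPL overall, the treated cooling tower may contribute at most 10^(79/10) − 1.259e+07 = 6.684e+07, i.e. 78.25 dB SPL.
Required insertion loss = 82 − 78.25 = 3.75 dB.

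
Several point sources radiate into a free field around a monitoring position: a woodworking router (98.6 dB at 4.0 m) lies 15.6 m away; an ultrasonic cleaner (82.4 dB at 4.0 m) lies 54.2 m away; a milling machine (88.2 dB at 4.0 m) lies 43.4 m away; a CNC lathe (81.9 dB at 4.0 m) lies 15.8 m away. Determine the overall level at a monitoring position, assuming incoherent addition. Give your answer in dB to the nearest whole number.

87 dB

Apply inverse-square spreading to bring every level to the receiver, then sum 10^(L/10).
woodworking router: 98.6 − 20·log₁₀(15.6/4.0) = 98.6 − 11.82 = 86.78 dB.
ultrasonic cleaner: 82.4 − 20·log₁₀(54.2/4.0) = 82.4 − 22.64 = 59.76 dB.
milling machine: 88.2 − 20·log₁₀(43.4/4.0) = 88.2 − 20.71 = 67.49 dB.
CNC lathe: 81.9 − 20·log₁₀(15.8/4.0) = 81.9 − 11.93 = 69.97 dB.
Σ 10^(L/10) = 4.928e+08 → L_total = 10·log₁₀(4.928e+08) = 86.93 dB.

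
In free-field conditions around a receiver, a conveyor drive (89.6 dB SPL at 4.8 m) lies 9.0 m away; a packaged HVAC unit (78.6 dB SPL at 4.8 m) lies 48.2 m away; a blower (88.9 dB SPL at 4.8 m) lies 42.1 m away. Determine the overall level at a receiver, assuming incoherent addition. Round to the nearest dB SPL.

84 dB SPL

Propagate each source to the receiver with L = L_ref − 20·log₁₀(r/r_ref), then add intensities.
conveyor drive: 89.6 − 20·log₁₀(9.0/4.8) = 89.6 − 5.46 = 84.14 dB SPL.
packaged HVAC unit: 78.6 − 20·log₁₀(48.2/4.8) = 78.6 − 20.04 = 58.56 dB SPL.
blower: 88.9 − 20·log₁₀(42.1/4.8) = 88.9 − 18.86 = 70.04 dB SPL.
Σ 10^(L/10) = 2.702e+08 → L_total = 10·log₁₀(2.702e+08) = 84.32 dB SPL.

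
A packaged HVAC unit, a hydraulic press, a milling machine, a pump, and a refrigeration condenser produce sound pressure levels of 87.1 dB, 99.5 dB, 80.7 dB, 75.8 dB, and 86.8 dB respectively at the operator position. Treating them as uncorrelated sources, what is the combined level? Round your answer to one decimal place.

100.0 dB

Incoherent sources combine by intensity addition: L_total = 10·log₁₀(Σ 10^(L_i/10)).
Σ 10^(L/10) = 10^(87.1/10) + 10^(99.5/10) + 10^(80.7/10) + 10^(75.8/10) + 10^(86.8/10) = 1.006e+10.
L_total = 10·log₁₀(1.006e+10) = 100.03 dB.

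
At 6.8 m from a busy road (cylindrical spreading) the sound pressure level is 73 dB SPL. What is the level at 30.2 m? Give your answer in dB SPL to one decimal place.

66.5 dB SPL

Cylindrical spreading from a line source gives a 10·log₁₀(r₂/r₁) drop.
L₂ = 73 − 10·log₁₀(30.2/6.8) = 73 − 6.475 = 66.53 dB SPL.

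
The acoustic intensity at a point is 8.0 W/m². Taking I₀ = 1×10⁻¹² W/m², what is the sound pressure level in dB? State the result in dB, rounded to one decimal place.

129.0 dB

L = 10·log₁₀(I/I₀) = 10·log₁₀(8.0/10⁻¹²) = 10·log₁₀(8.0×10^12).
L = 10·(0.9031 + 12) = 129.03 dB.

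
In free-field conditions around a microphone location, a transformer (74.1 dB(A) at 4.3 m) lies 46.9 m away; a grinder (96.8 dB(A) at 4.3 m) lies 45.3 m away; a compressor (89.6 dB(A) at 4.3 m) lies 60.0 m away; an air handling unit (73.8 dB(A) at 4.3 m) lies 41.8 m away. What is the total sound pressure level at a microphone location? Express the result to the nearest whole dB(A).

77 dB(A)

Propagate each source to the receiver with L = L_ref − 20·log₁₀(r/r_ref), then add intensities.
transformer: 74.1 − 20·log₁₀(46.9/4.3) = 74.1 − 20.75 = 53.35 dB(A).
grinder: 96.8 − 20·log₁₀(45.3/4.3) = 96.8 − 20.45 = 76.35 dB(A).
compressor: 89.6 − 20·log₁₀(60.0/4.3) = 89.6 − 22.89 = 66.71 dB(A).
air handling unit: 73.8 − 20·log₁₀(41.8/4.3) = 73.8 − 19.75 = 54.05 dB(A).
Σ 10^(L/10) = 4.828e+07 → L_total = 10·log₁₀(4.828e+07) = 76.84 dB(A).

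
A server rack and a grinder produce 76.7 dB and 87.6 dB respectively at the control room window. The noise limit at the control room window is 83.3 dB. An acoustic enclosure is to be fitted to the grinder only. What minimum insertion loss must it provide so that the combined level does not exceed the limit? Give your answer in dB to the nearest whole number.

5 dB

Everything except the grinder sums to 10^(76.7/10) = 4.677e+07 in linear terms, 76.70 dB.
The limit corresponds to 10^(83.3/10) = 2.138e+08; subtracting the fixed part leaves 1.670e+08 for the grinder, i.e. 82.23 dB.
Required insertion loss = 87.6 − 82.23 = 5.37 dB.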